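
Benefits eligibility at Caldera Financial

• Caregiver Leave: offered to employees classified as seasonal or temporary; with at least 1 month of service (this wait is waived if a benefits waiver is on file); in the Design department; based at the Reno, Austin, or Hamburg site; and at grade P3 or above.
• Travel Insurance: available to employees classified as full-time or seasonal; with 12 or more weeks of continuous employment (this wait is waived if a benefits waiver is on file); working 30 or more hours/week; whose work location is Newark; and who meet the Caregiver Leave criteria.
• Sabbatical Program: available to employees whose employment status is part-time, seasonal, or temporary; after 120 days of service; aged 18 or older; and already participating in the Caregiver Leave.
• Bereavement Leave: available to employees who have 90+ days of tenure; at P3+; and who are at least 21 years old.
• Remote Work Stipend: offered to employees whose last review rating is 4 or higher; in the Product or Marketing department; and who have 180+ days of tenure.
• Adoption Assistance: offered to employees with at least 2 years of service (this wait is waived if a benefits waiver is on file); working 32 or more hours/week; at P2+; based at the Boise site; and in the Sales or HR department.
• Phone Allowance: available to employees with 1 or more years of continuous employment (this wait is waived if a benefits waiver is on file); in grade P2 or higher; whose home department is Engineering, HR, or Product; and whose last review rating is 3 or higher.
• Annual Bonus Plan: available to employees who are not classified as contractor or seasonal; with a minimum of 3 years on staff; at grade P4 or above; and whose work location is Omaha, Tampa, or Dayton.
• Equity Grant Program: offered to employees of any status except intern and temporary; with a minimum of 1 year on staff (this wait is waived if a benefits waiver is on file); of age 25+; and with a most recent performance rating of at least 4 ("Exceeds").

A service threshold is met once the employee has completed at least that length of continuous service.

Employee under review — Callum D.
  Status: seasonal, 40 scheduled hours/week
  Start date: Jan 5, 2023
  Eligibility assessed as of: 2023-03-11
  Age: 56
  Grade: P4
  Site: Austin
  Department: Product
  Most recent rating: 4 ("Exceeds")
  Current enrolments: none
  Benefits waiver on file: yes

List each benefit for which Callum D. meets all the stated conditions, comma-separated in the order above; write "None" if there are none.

Phone Allowance, Equity Grant Program

Service from Jan 5, 2023 to 2023-03-11: 65 days.
Caregiver Leave — status seasonal ✓; benefits waiver on file ✓; dept Product ✗ → not eligible.
Travel Insurance — status seasonal ✓; benefits waiver on file ✓; 40 hrs/wk ≥ 30 ✓; site Austin ✗ (not Newark) → not eligible.
Sabbatical Program — status seasonal ✓; service 65 days < 120 days ✗ → not eligible.
Bereavement Leave — service 65 days < 90 days ✗ → not eligible.
Remote Work Stipend — rating 4 ≥ 4 ✓; dept Product ✓; service 65 days < 180 days ✗ → not eligible.
Adoption Assistance — benefits waiver on file ✓; 40 hrs/wk ≥ 32 ✓; grade P4 ≥ P2 ✓; site Austin ✗ (not Boise) → not eligible.
Phone Allowance — benefits waiver on file ✓; grade P4 ≥ P2 ✓; dept Product ✓; rating 4 ≥ 3 ✓ → eligible.
Annual Bonus Plan — status seasonal ✗ (excluded) → not eligible.
Equity Grant Program — status seasonal ✓ (not excluded); benefits waiver on file ✓; age 56 ≥ 25 ✓; rating 4 ≥ 4 ✓ → eligible.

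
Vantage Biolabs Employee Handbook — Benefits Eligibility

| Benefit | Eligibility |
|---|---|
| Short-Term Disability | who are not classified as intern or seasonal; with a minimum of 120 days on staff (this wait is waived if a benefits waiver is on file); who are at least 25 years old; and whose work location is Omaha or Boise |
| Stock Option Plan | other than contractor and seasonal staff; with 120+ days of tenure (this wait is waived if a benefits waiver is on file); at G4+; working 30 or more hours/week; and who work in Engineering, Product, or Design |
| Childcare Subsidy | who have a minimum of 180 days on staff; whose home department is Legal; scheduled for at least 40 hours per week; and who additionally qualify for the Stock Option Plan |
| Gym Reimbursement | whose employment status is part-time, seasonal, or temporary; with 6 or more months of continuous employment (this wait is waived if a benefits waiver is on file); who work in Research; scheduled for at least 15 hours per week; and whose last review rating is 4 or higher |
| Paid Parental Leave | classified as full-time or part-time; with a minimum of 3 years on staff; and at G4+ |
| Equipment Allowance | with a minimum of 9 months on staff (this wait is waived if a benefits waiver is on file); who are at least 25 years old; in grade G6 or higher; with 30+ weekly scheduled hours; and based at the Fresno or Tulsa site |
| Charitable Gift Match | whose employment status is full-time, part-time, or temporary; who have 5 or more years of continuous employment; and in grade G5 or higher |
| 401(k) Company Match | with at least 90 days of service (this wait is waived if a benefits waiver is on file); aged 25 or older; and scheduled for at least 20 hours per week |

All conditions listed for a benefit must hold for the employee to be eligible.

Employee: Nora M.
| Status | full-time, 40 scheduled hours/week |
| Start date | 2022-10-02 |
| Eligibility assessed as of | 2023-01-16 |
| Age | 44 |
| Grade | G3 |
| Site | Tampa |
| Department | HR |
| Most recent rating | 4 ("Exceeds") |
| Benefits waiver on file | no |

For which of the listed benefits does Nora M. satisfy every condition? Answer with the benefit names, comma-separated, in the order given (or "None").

Service from 2022-10-02 to 2023-01-16: 106 days.
Short-Term Disability — status full-time ✓ (not excluded); no waiver, service 106 days < 120 days ✗ → not eligible.
Stock Option Plan — status full-time ✓ (not excluded); no waiver, service 106 days < 120 days ✗ → not eligible.
Childcare Subsidy — service 106 days < 180 days ✗ → not eligible.
Gym Reimbursement — status full-time ✗ (requires part-time, seasonal, or temporary) → not eligible.
Paid Parental Leave — status full-time ✓; service 106 days < 3 years (≈1095 days) ✗ → not eligible.
Equipment Allowance — no waiver, service 106 days < 9 months (≈270 days) ✗ → not eligible.
Charitable Gift Match — status full-time ✓; service 106 days < 5 years (≈1825 days) ✗ → not eligible.
401(k) Company Match — no waiver, service 106 days ≥ 90 days ✓; age 44 ≥ 25 ✓; 40 hrs/wk ≥ 20 ✓ → eligible.

401(k) Company Match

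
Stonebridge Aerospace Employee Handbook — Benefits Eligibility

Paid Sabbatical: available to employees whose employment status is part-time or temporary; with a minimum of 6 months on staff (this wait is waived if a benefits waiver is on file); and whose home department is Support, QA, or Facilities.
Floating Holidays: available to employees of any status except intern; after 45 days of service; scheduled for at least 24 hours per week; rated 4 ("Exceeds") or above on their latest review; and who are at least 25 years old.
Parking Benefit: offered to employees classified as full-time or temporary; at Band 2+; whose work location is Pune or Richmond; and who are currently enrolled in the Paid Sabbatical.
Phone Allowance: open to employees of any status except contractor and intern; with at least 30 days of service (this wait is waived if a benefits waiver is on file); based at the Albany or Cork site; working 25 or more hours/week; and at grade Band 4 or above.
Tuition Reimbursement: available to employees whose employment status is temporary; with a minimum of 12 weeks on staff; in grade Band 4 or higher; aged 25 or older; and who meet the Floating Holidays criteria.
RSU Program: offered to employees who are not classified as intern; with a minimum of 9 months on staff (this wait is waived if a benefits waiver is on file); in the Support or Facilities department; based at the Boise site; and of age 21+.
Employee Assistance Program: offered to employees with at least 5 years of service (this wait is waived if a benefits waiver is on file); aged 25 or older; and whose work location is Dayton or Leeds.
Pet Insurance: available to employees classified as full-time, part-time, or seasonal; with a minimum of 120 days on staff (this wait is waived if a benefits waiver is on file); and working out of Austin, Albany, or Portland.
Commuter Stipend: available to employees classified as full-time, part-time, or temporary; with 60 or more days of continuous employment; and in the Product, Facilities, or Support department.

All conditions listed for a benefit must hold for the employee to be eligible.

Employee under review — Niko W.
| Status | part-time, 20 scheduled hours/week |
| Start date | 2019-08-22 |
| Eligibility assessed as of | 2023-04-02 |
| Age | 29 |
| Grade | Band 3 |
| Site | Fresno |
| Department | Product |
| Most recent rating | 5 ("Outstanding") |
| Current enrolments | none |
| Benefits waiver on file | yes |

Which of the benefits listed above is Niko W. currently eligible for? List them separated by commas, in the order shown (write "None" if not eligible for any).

Commuter Stipend

Service from 2019-08-22 to 2023-04-02: 1319 days.
Paid Sabbatical — status part-time ✓; benefits waiver on file ✓; dept Product ✗ → not eligible.
Floating Holidays — status part-time ✓ (not excluded); service 1319 days ≥ 45 days ✓; 20 hrs/wk < 24 ✗ → not eligible.
Parking Benefit — status part-time ✗ (requires full-time or temporary) → not eligible.
Phone Allowance — status part-time ✓ (not excluded); benefits waiver on file ✓; site Fresno ✗ (not Albany or Cork) → not eligible.
Tuition Reimbursement — status part-time ✗ (requires temporary) → not eligible.
RSU Program — status part-time ✓ (not excluded); benefits waiver on file ✓; dept Product ✗ → not eligible.
Employee Assistance Program — benefits waiver on file ✓; age 29 ≥ 25 ✓; site Fresno ✗ (not Dayton or Leeds) → not eligible.
Pet Insurance — status part-time ✓; benefits waiver on file ✓; site Fresno ✗ (not Austin, Albany, or Portland) → not eligible.
Commuter Stipend — status part-time ✓; service 1319 days ≥ 60 days ✓; dept Product ✓ → eligible.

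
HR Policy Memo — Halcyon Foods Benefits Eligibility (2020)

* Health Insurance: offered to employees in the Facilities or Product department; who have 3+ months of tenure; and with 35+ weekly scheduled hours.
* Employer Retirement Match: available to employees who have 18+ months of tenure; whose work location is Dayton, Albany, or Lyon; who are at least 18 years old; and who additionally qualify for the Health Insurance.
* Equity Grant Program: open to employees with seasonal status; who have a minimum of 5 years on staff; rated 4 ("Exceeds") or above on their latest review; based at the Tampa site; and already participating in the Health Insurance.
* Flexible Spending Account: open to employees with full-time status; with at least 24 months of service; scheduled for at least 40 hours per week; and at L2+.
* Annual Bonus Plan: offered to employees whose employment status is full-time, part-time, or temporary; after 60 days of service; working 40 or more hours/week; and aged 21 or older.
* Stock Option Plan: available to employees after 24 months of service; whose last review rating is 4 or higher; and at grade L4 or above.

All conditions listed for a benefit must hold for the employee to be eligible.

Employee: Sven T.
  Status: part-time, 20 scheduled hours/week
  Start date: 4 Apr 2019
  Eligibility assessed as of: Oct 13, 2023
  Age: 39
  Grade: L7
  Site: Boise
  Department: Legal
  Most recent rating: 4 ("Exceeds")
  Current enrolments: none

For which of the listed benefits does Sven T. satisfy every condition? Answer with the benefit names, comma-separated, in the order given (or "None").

Service from 4 Apr 2019 to Oct 13, 2023: 1653 days.
Health Insurance — dept Legal ✗ → not eligible.
Employer Retirement Match — service 1653 days ≥ 18 months (≈540 days) ✓; site Boise ✗ (not Dayton, Albany, or Lyon) → not eligible.
Equity Grant Program — status part-time ✗ (requires seasonal) → not eligible.
Flexible Spending Account — status part-time ✗ (requires full-time) → not eligible.
Annual Bonus Plan — status part-time ✓; service 1653 days ≥ 60 days ✓; 20 hrs/wk < 40 ✗ → not eligible.
Stock Option Plan — service 1653 days ≥ 24 months (≈720 days) ✓; rating 4 ≥ 4 ✓; grade L7 ≥ L4 ✓ → eligible.

Stock Option Plan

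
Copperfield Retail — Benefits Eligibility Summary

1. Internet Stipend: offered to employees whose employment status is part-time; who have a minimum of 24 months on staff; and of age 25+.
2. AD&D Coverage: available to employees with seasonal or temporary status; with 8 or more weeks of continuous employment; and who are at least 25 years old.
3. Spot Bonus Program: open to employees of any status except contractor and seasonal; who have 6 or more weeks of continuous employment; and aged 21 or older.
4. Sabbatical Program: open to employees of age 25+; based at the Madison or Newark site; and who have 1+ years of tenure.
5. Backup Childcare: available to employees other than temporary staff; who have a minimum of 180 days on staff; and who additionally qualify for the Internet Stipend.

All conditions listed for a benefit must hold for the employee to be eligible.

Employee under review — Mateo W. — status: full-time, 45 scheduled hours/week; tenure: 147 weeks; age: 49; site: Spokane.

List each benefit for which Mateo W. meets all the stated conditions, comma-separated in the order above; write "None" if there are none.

Spot Bonus Program

Internet Stipend — status full-time ✗ (requires part-time) → not eligible.
AD&D Coverage — status full-time ✗ (requires seasonal or temporary) → not eligible.
Spot Bonus Program — status full-time ✓ (not excluded); service 147 weeks ≥ 6 weeks ✓; age 49 ≥ 21 ✓ → eligible.
Sabbatical Program — age 49 ≥ 25 ✓; site Spokane ✗ (not Madison or Newark) → not eligible.
Backup Childcare — status full-time ✓ (not excluded); service 147 weeks ≥ 180 days ✓; not eligible for Internet Stipend ✗ → not eligible.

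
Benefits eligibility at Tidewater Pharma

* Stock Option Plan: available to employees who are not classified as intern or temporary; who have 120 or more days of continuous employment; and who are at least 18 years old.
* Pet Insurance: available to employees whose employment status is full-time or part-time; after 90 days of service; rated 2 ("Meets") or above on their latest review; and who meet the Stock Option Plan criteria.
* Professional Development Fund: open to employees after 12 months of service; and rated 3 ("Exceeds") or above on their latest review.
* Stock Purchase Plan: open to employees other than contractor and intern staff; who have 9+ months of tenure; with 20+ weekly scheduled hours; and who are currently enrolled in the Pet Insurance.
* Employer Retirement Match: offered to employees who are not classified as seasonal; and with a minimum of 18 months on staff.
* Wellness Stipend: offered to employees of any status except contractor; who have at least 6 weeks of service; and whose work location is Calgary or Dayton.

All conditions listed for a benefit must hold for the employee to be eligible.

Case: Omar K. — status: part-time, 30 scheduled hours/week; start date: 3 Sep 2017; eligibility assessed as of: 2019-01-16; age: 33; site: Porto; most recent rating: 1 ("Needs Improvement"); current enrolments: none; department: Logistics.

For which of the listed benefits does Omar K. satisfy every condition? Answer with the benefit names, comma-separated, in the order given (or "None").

Stock Option Plan

Service from 3 Sep 2017 to 2019-01-16: 500 days.
Stock Option Plan — status part-time ✓ (not excluded); service 500 days ≥ 120 days ✓; age 33 ≥ 18 ✓ → eligible.
Pet Insurance — status part-time ✓; service 500 days ≥ 90 days ✓; rating 1 < 2 ✗ → not eligible.
Professional Development Fund — service 500 days ≥ 12 months (≈360 days) ✓; rating 1 < 3 ✗ → not eligible.
Stock Purchase Plan — status part-time ✓ (not excluded); service 500 days ≥ 9 months (≈270 days) ✓; 30 hrs/wk ≥ 20 ✓; not enrolled in Pet Insurance ✗ → not eligible.
Employer Retirement Match — status part-time ✓ (not excluded); service 500 days < 18 months (≈540 days) ✗ → not eligible.
Wellness Stipend — status part-time ✓ (not excluded); service 500 days ≥ 6 weeks (≈42 days) ✓; site Porto ✗ (not Calgary or Dayton) → not eligible.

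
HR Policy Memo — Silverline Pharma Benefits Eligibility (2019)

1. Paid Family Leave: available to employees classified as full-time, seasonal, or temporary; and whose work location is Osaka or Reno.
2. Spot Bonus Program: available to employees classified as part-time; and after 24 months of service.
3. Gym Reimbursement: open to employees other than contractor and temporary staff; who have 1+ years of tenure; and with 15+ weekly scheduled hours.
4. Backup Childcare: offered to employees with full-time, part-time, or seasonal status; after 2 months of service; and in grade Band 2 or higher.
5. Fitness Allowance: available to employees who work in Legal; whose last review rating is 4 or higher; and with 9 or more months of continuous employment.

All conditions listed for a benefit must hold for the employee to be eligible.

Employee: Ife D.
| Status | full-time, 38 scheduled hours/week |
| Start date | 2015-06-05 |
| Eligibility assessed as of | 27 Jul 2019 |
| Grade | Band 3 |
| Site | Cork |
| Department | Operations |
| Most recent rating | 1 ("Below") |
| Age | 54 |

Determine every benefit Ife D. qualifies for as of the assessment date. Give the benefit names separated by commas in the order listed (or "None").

Gym Reimbursement, Backup Childcare

Service from 2015-06-05 to 27 Jul 2019: 1513 days.
Paid Family Leave — status full-time ✓; site Cork ✗ (not Osaka or Reno) → not eligible.
Spot Bonus Program — status full-time ✗ (requires part-time) → not eligible.
Gym Reimbursement — status full-time ✓ (not excluded); service 1513 days ≥ 1 year (≈365 days) ✓; 38 hrs/wk ≥ 15 ✓ → eligible.
Backup Childcare — status full-time ✓; service 1513 days ≥ 2 months (≈60 days) ✓; grade Band 3 ≥ Band 2 ✓ → eligible.
Fitness Allowance — dept Operations ✗ → not eligible.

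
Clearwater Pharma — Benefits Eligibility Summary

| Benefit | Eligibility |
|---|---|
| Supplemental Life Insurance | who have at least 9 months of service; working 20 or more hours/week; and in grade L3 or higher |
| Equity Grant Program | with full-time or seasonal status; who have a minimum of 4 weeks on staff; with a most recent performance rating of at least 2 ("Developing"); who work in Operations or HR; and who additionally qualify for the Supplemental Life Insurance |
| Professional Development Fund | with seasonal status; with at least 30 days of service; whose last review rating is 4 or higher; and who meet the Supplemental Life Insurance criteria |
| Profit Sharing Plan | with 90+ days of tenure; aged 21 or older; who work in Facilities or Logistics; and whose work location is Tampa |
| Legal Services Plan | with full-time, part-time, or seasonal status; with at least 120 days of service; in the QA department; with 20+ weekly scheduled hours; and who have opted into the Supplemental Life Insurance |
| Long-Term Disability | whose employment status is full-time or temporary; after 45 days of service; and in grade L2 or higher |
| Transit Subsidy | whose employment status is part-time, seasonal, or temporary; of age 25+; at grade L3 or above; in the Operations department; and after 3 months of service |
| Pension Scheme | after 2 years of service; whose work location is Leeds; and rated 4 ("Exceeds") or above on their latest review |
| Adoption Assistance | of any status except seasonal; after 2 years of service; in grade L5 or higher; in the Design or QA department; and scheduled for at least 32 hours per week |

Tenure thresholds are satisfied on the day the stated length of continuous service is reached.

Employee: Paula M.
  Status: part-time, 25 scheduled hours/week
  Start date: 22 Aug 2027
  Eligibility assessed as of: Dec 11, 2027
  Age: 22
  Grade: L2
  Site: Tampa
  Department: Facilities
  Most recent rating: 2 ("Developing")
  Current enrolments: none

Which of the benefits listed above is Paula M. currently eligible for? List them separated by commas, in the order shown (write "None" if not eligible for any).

Profit Sharing Plan

Service from 22 Aug 2027 to Dec 11, 2027: 111 days.
Supplemental Life Insurance — service 111 days < 9 months (≈270 days) ✗ → not eligible.
Equity Grant Program — status part-time ✗ (requires full-time or seasonal) → not eligible.
Professional Development Fund — status part-time ✗ (requires seasonal) → not eligible.
Profit Sharing Plan — service 111 days ≥ 90 days ✓; age 22 ≥ 21 ✓; dept Facilities ✓; site Tampa ✓ → eligible.
Legal Services Plan — status part-time ✓; service 111 days < 120 days ✗ → not eligible.
Long-Term Disability — status part-time ✗ (requires full-time or temporary) → not eligible.
Transit Subsidy — status part-time ✓; age 22 < 25 ✗ → not eligible.
Pension Scheme — service 111 days < 2 years (≈730 days) ✗ → not eligible.
Adoption Assistance — status part-time ✓ (not excluded); service 111 days < 2 years (≈730 days) ✗ → not eligible.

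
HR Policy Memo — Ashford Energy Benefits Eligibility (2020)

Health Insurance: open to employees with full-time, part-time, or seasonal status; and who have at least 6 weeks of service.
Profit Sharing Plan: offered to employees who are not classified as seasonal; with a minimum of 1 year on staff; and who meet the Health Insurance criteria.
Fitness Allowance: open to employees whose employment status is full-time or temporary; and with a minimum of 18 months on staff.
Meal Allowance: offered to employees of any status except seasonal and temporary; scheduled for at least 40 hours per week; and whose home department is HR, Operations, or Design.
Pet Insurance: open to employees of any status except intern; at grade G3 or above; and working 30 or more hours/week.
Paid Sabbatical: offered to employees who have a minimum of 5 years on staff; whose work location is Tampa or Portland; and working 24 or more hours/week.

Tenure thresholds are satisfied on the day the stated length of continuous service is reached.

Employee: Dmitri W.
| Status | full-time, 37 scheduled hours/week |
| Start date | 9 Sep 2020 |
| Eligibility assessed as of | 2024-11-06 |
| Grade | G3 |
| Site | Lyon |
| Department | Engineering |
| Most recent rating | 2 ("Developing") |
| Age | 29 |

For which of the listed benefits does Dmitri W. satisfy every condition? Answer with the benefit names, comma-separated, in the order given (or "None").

Health Insurance, Profit Sharing Plan, Fitness Allowance, Pet Insurance

Service from 9 Sep 2020 to 2024-11-06: 1519 days.
Health Insurance — status full-time ✓; service 1519 days ≥ 6 weeks (≈42 days) ✓ → eligible.
Profit Sharing Plan — status full-time ✓ (not excluded); service 1519 days ≥ 1 year (≈365 days) ✓; eligible for Health Insurance ✓ → eligible.
Fitness Allowance — status full-time ✓; service 1519 days ≥ 18 months (≈540 days) ✓ → eligible.
Meal Allowance — status full-time ✓ (not excluded); 37 hrs/wk < 40 ✗ → not eligible.
Pet Insurance — status full-time ✓ (not excluded); grade G3 ≥ G3 ✓; 37 hrs/wk ≥ 30 ✓ → eligible.
Paid Sabbatical — service 1519 days < 5 years (≈1825 days) ✗ → not eligible.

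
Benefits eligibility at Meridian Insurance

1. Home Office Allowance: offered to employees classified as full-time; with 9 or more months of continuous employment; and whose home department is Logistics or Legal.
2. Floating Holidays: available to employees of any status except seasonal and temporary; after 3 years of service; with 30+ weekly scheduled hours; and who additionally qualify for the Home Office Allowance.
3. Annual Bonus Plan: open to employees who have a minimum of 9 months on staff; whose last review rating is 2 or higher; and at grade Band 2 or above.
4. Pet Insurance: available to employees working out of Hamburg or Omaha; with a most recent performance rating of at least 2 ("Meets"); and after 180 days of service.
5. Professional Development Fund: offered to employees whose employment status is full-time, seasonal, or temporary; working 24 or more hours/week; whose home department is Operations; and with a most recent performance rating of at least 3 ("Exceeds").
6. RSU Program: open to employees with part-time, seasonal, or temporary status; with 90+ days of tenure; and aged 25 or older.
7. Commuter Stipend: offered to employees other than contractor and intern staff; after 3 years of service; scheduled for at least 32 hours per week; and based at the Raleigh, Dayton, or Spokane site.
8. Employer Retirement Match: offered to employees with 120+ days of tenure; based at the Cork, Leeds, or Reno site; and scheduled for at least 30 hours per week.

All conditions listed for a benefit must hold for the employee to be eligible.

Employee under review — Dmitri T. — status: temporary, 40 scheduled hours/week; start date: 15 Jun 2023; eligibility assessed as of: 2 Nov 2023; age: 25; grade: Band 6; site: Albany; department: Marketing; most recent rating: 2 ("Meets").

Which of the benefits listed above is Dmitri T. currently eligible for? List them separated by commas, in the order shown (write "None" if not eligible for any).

Service from 15 Jun 2023 to 2 Nov 2023: 140 days.
Home Office Allowance — status temporary ✗ (requires full-time) → not eligible.
Floating Holidays — status temporary ✗ (excluded) → not eligible.
Annual Bonus Plan — service 140 days < 9 months (≈270 days) ✗ → not eligible.
Pet Insurance — site Albany ✗ (not Hamburg or Omaha) → not eligible.
Professional Development Fund — status temporary ✓; 40 hrs/wk ≥ 24 ✓; dept Marketing ✗ → not eligible.
RSU Program — status temporary ✓; service 140 days ≥ 90 days ✓; age 25 ≥ 25 ✓ → eligible.
Commuter Stipend — status temporary ✓ (not excluded); service 140 days < 3 years (≈1095 days) ✗ → not eligible.
Employer Retirement Match — service 140 days ≥ 120 days ✓; site Albany ✗ (not Cork, Leeds, or Reno) → not eligible.

RSU Program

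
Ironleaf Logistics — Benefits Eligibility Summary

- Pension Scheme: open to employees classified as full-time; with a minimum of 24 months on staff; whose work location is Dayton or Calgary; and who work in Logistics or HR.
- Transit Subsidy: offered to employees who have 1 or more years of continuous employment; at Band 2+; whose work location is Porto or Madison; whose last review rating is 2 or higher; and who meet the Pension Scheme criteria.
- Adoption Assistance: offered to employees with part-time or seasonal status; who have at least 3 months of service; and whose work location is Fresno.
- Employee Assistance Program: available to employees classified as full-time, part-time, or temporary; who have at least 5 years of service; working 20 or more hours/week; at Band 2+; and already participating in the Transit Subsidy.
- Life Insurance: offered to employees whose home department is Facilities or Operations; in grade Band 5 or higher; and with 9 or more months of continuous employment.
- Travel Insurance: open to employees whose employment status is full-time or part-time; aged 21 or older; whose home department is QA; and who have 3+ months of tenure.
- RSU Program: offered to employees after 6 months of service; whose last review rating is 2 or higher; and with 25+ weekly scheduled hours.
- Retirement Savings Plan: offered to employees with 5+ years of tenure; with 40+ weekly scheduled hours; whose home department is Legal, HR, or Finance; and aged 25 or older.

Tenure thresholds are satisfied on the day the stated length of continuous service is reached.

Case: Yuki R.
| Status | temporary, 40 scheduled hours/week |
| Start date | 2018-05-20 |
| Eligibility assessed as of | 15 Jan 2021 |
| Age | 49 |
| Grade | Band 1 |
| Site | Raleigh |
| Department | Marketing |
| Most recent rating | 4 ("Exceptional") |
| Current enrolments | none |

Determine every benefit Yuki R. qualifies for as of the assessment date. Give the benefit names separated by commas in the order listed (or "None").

RSU Program

Service from 2018-05-20 to 15 Jan 2021: 971 days.
Pension Scheme — status temporary ✗ (requires full-time) → not eligible.
Transit Subsidy — service 971 days ≥ 1 year (≈365 days) ✓; grade Band 1 < Band 2 ✗ → not eligible.
Adoption Assistance — status temporary ✗ (requires part-time or seasonal) → not eligible.
Employee Assistance Program — status temporary ✓; service 971 days < 5 years (≈1825 days) ✗ → not eligible.
Life Insurance — dept Marketing ✗ → not eligible.
Travel Insurance — status temporary ✗ (requires full-time or part-time) → not eligible.
RSU Program — service 971 days ≥ 6 months (≈180 days) ✓; rating 4 ≥ 2 ✓; 40 hrs/wk ≥ 25 ✓ → eligible.
Retirement Savings Plan — service 971 days < 5 years (≈1825 days) ✗ → not eligible.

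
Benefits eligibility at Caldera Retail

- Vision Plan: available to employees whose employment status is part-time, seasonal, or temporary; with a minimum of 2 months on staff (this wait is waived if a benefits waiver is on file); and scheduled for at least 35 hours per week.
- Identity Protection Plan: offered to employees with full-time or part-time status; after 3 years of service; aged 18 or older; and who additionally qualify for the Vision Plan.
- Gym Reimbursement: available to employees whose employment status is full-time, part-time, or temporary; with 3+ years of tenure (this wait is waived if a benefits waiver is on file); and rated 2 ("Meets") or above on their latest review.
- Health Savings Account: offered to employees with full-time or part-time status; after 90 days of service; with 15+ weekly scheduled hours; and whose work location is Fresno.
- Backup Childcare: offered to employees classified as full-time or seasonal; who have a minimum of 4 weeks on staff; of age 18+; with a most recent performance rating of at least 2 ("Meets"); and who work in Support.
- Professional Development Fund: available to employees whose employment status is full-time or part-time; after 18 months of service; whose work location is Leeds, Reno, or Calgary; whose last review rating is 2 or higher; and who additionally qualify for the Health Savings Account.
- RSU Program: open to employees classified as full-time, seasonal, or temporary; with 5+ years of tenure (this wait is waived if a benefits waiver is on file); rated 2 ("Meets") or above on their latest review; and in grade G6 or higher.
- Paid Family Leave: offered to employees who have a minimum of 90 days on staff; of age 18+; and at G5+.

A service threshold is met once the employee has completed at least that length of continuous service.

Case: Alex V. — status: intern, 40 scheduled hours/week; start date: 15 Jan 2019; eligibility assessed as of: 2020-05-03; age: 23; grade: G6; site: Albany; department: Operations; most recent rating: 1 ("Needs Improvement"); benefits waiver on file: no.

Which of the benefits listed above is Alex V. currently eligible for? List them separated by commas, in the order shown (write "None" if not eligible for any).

Paid Family Leave

Service from 15 Jan 2019 to 2020-05-03: 474 days.
Vision Plan — status intern ✗ (requires part-time, seasonal, or temporary) → not eligible.
Identity Protection Plan — status intern ✗ (requires full-time or part-time) → not eligible.
Gym Reimbursement — status intern ✗ (requires full-time, part-time, or temporary) → not eligible.
Health Savings Account — status intern ✗ (requires full-time or part-time) → not eligible.
Backup Childcare — status intern ✗ (requires full-time or seasonal) → not eligible.
Professional Development Fund — status intern ✗ (requires full-time or part-time) → not eligible.
RSU Program — status intern ✗ (requires full-time, seasonal, or temporary) → not eligible.
Paid Family Leave — service 474 days ≥ 90 days ✓; age 23 ≥ 18 ✓; grade G6 ≥ G5 ✓ → eligible.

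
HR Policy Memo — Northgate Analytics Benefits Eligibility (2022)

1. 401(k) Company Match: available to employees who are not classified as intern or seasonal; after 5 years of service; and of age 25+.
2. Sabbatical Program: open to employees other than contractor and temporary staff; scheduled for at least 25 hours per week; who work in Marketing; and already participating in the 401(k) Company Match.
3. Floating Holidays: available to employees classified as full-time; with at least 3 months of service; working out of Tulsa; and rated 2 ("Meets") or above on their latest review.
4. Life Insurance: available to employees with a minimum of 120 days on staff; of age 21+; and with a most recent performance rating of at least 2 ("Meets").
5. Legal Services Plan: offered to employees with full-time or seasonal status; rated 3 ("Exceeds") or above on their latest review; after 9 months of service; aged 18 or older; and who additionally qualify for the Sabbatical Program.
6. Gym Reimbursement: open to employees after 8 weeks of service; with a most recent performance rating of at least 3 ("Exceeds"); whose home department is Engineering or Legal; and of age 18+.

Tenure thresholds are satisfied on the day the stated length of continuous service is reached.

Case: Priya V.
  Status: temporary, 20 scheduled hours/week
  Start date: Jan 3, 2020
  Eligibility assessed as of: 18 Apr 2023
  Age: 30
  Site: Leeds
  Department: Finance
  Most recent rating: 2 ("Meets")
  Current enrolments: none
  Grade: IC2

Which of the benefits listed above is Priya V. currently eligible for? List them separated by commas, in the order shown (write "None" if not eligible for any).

Service from Jan 3, 2020 to 18 Apr 2023: 1201 days.
401(k) Company Match — status temporary ✓ (not excluded); service 1201 days < 5 years (≈1825 days) ✗ → not eligible.
Sabbatical Program — status temporary ✗ (excluded) → not eligible.
Floating Holidays — status temporary ✗ (requires full-time) → not eligible.
Life Insurance — service 1201 days ≥ 120 days ✓; age 30 ≥ 21 ✓; rating 2 ≥ 2 ✓ → eligible.
Legal Services Plan — status temporary ✗ (requires full-time or seasonal) → not eligible.
Gym Reimbursement — service 1201 days ≥ 8 weeks (≈56 days) ✓; rating 2 < 3 ✗ → not eligible.

Life Insurance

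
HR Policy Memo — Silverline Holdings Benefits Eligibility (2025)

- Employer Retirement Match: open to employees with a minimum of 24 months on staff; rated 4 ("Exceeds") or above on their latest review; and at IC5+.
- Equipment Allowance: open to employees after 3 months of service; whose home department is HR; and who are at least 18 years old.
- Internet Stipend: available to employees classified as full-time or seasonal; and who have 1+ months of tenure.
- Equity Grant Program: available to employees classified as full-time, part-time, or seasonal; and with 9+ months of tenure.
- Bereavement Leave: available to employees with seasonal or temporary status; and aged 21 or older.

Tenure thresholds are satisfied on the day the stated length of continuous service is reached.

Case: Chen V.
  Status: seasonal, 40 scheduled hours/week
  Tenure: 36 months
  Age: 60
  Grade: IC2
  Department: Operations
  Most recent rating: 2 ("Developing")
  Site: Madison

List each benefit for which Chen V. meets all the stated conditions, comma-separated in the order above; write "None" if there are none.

Employer Retirement Match — service 36 months ≥ 24 months ✓; rating 2 < 4 ✗ → not eligible.
Equipment Allowance — service 36 months ≥ 3 months ✓; dept Operations ✗ → not eligible.
Internet Stipend — status seasonal ✓; service 36 months ≥ 1 month ✓ → eligible.
Equity Grant Program — status seasonal ✓; service 36 months ≥ 9 months ✓ → eligible.
Bereavement Leave — status seasonal ✓; age 60 ≥ 21 ✓ → eligible.

Internet Stipend, Equity Grant Program, Bereavement Leave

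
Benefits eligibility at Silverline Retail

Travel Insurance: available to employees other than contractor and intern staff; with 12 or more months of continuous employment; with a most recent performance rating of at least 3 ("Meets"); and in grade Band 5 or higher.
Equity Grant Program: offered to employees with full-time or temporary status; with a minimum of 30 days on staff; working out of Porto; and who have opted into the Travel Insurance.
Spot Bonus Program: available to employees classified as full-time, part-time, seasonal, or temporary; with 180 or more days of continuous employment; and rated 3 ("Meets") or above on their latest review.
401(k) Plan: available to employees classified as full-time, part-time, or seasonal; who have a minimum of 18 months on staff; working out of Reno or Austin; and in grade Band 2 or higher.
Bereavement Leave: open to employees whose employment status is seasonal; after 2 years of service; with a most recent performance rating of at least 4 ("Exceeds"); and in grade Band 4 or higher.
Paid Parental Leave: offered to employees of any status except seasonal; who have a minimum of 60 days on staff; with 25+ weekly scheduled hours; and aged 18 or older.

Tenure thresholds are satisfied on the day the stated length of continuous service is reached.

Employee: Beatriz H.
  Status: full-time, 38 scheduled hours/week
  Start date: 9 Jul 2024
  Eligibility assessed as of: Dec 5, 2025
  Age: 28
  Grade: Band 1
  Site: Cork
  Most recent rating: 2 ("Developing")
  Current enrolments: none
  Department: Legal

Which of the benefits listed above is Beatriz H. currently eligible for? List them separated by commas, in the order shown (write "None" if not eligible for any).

Service from 9 Jul 2024 to Dec 5, 2025: 514 days.
Travel Insurance — status full-time ✓ (not excluded); service 514 days ≥ 12 months (≈360 days) ✓; rating 2 < 3 ✗ → not eligible.
Equity Grant Program — status full-time ✓; service 514 days ≥ 30 days ✓; site Cork ✗ (not Porto) → not eligible.
Spot Bonus Program — status full-time ✓; service 514 days ≥ 180 days ✓; rating 2 < 3 ✗ → not eligible.
401(k) Plan — status full-time ✓; service 514 days < 18 months (≈540 days) ✗ → not eligible.
Bereavement Leave — status full-time ✗ (requires seasonal) → not eligible.
Paid Parental Leave — status full-time ✓ (not excluded); service 514 days ≥ 60 days ✓; 38 hrs/wk ≥ 25 ✓; age 28 ≥ 18 ✓ → eligible.

Paid Parental Leave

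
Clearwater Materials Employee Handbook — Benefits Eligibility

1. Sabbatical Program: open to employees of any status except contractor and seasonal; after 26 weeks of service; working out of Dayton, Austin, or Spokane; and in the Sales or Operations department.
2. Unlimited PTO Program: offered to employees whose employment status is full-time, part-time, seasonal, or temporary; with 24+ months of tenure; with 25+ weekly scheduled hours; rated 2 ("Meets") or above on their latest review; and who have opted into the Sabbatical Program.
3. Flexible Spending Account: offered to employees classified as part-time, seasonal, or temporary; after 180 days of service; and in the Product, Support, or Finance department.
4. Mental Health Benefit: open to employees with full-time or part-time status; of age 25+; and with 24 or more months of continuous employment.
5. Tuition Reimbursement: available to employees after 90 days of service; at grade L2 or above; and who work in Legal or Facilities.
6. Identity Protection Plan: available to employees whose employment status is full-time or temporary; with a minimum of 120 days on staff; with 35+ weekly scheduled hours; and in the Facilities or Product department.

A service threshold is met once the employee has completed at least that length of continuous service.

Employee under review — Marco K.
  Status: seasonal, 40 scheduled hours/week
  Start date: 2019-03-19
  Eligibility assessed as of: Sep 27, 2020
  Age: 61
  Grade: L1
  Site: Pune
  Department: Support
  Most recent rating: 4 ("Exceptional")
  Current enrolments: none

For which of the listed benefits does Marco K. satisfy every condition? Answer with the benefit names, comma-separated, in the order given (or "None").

Service from 2019-03-19 to Sep 27, 2020: 558 days.
Sabbatical Program — status seasonal ✗ (excluded) → not eligible.
Unlimited PTO Program — status seasonal ✓; service 558 days < 24 months (≈720 days) ✗ → not eligible.
Flexible Spending Account — status seasonal ✓; service 558 days ≥ 180 days ✓; dept Support ✓ → eligible.
Mental Health Benefit — status seasonal ✗ (requires full-time or part-time) → not eligible.
Tuition Reimbursement — service 558 days ≥ 90 days ✓; grade L1 < L2 ✗ → not eligible.
Identity Protection Plan — status seasonal ✗ (requires full-time or temporary) → not eligible.

Flexible Spending Account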